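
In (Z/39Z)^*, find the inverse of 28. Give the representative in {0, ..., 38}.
28^(−1) ≡ 7 (mod 39)

Apply the extended Euclidean algorithm to (39, 28), tracking rows (r, s, t) with s·39 + t·28 = r. Each division r_prev = q·r_cur + r_new produces the new row as (previous row) − q·(current row):
  row A: (39, 1, 0)   [1·39 + 0·28 = 39]
  row B: (28, 0, 1)   [0·39 + 1·28 = 28]
  39 = 1·28 + 11   → row C = row A − 1·row B = (11, 1, −1)   [check: 1·39 − 1·28 = 11]
  28 = 2·11 + 6   → row D = row B − 2·row C = (6, −2, 3)   [check: −2·39 + 3·28 = 6]
  11 = 1·6 + 5   → row E = row C − 1·row D = (5, 3, −4)   [check: 3·39 − 4·28 = 5]
  6 = 1·5 + 1   → row F = row D − 1·row E = (1, −5, 7)   [check: −5·39 + 7·28 = 1]
  5 = 5·1 + 0   → remainder 0, stop. gcd = 1 (last nonzero row F).
The gcd is 1, so 28 is invertible mod 39. The last nonzero row gives −5·39 + 7·28 = 1, so t = 7. So 28^(−1) ≡ 7 (mod 39). Verify: 28 · 7 = 196 ≡ 1 (mod 39). ✓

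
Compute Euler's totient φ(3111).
φ is multiplicative, with φ(p^e) = p^e − p^(e−1). Factorise 3111 = 3 · 17 · 61. Then
  φ(3111) = (3 − 1) · (17 − 1) · (61 − 1) = 2 · 16 · 60 = 1920.

Final answer: φ(3111) = 1920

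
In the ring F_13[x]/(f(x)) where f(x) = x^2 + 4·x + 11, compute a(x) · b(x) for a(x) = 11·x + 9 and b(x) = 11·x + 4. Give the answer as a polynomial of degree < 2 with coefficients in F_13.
Multiply as integer polynomials: a · b = 121·x^2 + 143·x + 36. Reducing coefficients mod 13: a · b ≡ 4·x^2 + 10. Now divide by f(x) = x^2 + 4·x + 11 in F_13[x], eliminating the leading term at each step:
  leading term 4·x^2: subtract (4)·f(x) = 4·x^2 + 3·x + 5, leaving 10·x + 5 (coefficients mod 13)
The degree is now < 2, so this is the remainder. Hence a · b ≡ 10·x + 5 in F_13[x]/(f).

Final answer: a · b ≡ 10·x + 5 (mod f(x))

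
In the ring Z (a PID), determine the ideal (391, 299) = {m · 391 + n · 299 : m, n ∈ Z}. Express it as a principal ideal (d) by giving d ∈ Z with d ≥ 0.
(391, 299) = (23); d = 23

In the PID Z, (a, b) is generated by gcd(a, b). Compute gcd(391, 299) with the extended Euclidean algorithm, tracking rows (r, s, t) with s·391 + t·299 = r:
  row A: (391, 1, 0)   [1·391 + 0·299 = 391]
  row B: (299, 0, 1)   [0·391 + 1·299 = 299]
  391 = 1·299 + 92   → row C = row A − 1·row B = (92, 1, −1)   [check: 1·391 − 1·299 = 92]
  299 = 3·92 + 23   → row D = row B − 3·row C = (23, −3, 4)   [check: −3·391 + 4·299 = 23]
  92 = 4·23 + 0   → remainder 0, stop. gcd = 23 (last nonzero row D).
So gcd(391, 299) = 23, with Bézout identity −3·391 + 4·299 = 23. Containment (⊇): the Bézout identity exhibits 23 as an element of (391, 299), giving (23) ⊆ (391, 299). Containment (⊆): since 23 | 391 and 23 | 299 (391 = 23·17, 299 = 23·13), every Z-linear combination of 391 and 299 is divisible by 23, so (391, 299) ⊆ (23). Therefore (391, 299) = (23), d = 23.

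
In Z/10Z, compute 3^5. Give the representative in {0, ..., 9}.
Use repeated squaring. Binary(5) = 101. Walk through the bits of the exponent 5 left-to-right: at each bit after the leading one, square the running value, then multiply by 3 if the bit is 1 (always reducing mod 10):
  bit 1 = 1 (leading): start with 3.
  bit 2 = 0: square 3^2 = 9 (mod 10).
  bit 3 = 1: square 9^2 = 81 ≡ 1; bit is 1, so multiply 1·3 = 3 (mod 10).
Final value: 3^5 ≡ 3 (mod 10).

Final answer: 3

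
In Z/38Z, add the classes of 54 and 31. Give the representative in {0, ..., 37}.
Reduce the summands first: 54 ≡ 16 (mod 38), so 54 + 31 ≡ 16 + 31 (mod 38). 16 + 31 = 47; 47 = 1·38 + 9, so (54 + 31) mod 38 = 9.

Final answer: 9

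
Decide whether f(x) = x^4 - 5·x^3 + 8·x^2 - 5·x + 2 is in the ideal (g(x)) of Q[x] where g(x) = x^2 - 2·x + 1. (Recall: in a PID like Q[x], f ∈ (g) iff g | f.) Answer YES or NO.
In Q[x] the ideal (g) consists of all multiples of g, so f ∈ (g) iff g | f, i.e. iff the remainder of f on division by g is 0. Divide f by g (g is monic, so eliminate the leading term of the running remainder at each step):
  leading term x^4: subtract (x^2)·g(x) = x^4 - 2·x^3 + x^2, leaving -3·x^3 + 7·x^2 - 5·x + 2
  leading term -3·x^3: subtract (-3·x)·g(x) = -3·x^3 + 6·x^2 - 3·x, leaving x^2 - 2·x + 2
  leading term x^2: subtract (1)·g(x) = x^2 - 2·x + 1, leaving 1
The remainder r(x) = 1 ≠ 0 (and deg r < deg g), so g ∤ f, i.e. f ∉ (g).

Final answer: NO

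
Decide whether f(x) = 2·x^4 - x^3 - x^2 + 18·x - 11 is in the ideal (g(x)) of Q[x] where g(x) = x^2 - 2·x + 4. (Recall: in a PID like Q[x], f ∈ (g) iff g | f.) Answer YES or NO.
In Q[x] the ideal (g) consists of all multiples of g, so f ∈ (g) iff g | f, i.e. iff the remainder of f on division by g is 0. Divide f by g (g is monic, so eliminate the leading term of the running remainder at each step):
  leading term 2·x^4: subtract (2·x^2)·g(x) = 2·x^4 - 4·x^3 + 8·x^2, leaving 3·x^3 - 9·x^2 + 18·x - 11
  leading term 3·x^3: subtract (3·x)·g(x) = 3·x^3 - 6·x^2 + 12·x, leaving -3·x^2 + 6·x - 11
  leading term -3·x^2: subtract (-3)·g(x) = -3·x^2 + 6·x - 12, leaving 1
The remainder r(x) = 1 ≠ 0 (and deg r < deg g), so g ∤ f, i.e. f ∉ (g).

Final answer: NO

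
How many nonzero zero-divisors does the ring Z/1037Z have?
In Z/1037Z each nonzero element is either a unit (gcd with 1037 is 1) or a zero-divisor (gcd > 1). The number of units is φ(1037): factorise 1037 = 17 · 61, so φ(1037) = (17 − 1) · (61 − 1) = 16 · 60 = 960. The nonzero elements number 1037 − 1 = 1036. Hence the nonzero zero-divisors number 1036 − 960 = 76.

Final answer: Z/1037Z has 76 nonzero zero-divisors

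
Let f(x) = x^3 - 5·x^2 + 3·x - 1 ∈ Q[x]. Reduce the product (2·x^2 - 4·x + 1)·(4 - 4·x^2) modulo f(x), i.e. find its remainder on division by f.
First multiply in Q[x] without reducing: a · b = -8·x^4 + 16·x^3 + 4·x^2 - 16·x + 4. Now divide by f(x) = x^3 - 5·x^2 + 3·x - 1, eliminating the leading term at each step:
  leading term -8·x^4: subtract (-8·x)·f(x) = -8·x^4 + 40·x^3 - 24·x^2 + 8·x, leaving -24·x^3 + 28·x^2 - 24·x + 4
  leading term -24·x^3: subtract (-24)·f(x) = -24·x^3 + 120·x^2 - 72·x + 24, leaving -92·x^2 + 48·x - 20
The degree is now < 3, so this is the remainder. Hence a · b ≡ -92·x^2 + 48·x - 20 in Q[x]/(f).

Final answer: a · b ≡ -92·x^2 + 48·x - 20 (mod f(x))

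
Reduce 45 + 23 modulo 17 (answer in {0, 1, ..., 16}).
Reduce the summands first: 45 ≡ 11, 23 ≡ 6 (mod 17), so 45 + 23 ≡ 11 + 6 (mod 17). 11 + 6 = 17; 17 = 1·17 + 0, so (45 + 23) mod 17 = 0.

Final answer: 0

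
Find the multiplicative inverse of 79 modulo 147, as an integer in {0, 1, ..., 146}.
Apply the extended Euclidean algorithm to (147, 79), tracking rows (r, s, t) with s·147 + t·79 = r. Each division r_prev = q·r_cur + r_new produces the new row as (previous row) − q·(current row):
  row A: (147, 1, 0)   [1·147 + 0·79 = 147]
  row B: (79, 0, 1)   [0·147 + 1·79 = 79]
  147 = 1·79 + 68   → row C = row A − 1·row B = (68, 1, −1)   [check: 1·147 − 1·79 = 68]
  79 = 1·68 + 11   → row D = row B − 1·row C = (11, −1, 2)   [check: −1·147 + 2·79 = 11]
  68 = 6·11 + 2   → row E = row C − 6·row D = (2, 7, −13)   [check: 7·147 − 13·79 = 2]
  11 = 5·2 + 1   → row F = row D − 5·row E = (1, −36, 67)   [check: −36·147 + 67·79 = 1]
  2 = 2·1 + 0   → remainder 0, stop. gcd = 1 (last nonzero row F).
The gcd is 1, so 79 is invertible mod 147. The last nonzero row gives −36·147 + 67·79 = 1, so t = 67. So 79^(−1) ≡ 67 (mod 147). Verify: 79 · 67 = 5293 ≡ 1 (mod 147). ✓

Final answer: 79^(−1) ≡ 67 (mod 147)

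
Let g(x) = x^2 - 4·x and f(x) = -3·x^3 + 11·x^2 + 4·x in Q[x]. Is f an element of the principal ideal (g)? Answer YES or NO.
In Q[x] the ideal (g) consists of all multiples of g, so f ∈ (g) iff g | f, i.e. iff the remainder of f on division by g is 0. Divide f by g (g is monic, so eliminate the leading term of the running remainder at each step):
  leading term -3·x^3: subtract (-3·x)·g(x) = -3·x^3 + 12·x^2, leaving -x^2 + 4·x
  leading term -x^2: subtract (-1)·g(x) = -x^2 + 4·x, leaving 0
The remainder is 0, so f(x) = g(x) · h(x) with h(x) = -3·x - 1. Hence g | f, i.e. f ∈ (g).

Final answer: YES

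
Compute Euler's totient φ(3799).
φ is multiplicative, with φ(p^e) = p^e − p^(e−1). Factorise 3799 = 29 · 131. Then
  φ(3799) = (29 − 1) · (131 − 1) = 28 · 130 = 3640.

Final answer: φ(3799) = 3640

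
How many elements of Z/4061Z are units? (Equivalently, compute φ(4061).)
Z/4061Z has φ(4061) = 3900 units

An element a ∈ Z/4061Z is a unit iff gcd(a, 4061) = 1, so the number of units is φ(4061). φ is multiplicative, with φ(p^e) = p^e − p^(e−1). Factorise 4061 = 31 · 131. Then
  φ(4061) = (31 − 1) · (131 − 1) = 30 · 130 = 3900.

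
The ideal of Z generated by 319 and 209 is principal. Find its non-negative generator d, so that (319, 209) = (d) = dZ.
In the PID Z, (a, b) is generated by gcd(a, b). Compute gcd(319, 209) with the extended Euclidean algorithm, tracking rows (r, s, t) with s·319 + t·209 = r:
  row A: (319, 1, 0)   [1·319 + 0·209 = 319]
  row B: (209, 0, 1)   [0·319 + 1·209 = 209]
  319 = 1·209 + 110   → row C = row A − 1·row B = (110, 1, −1)   [check: 1·319 − 1·209 = 110]
  209 = 1·110 + 99   → row D = row B − 1·row C = (99, −1, 2)   [check: −1·319 + 2·209 = 99]
  110 = 1·99 + 11   → row E = row C − 1·row D = (11, 2, −3)   [check: 2·319 − 3·209 = 11]
  99 = 9·11 + 0   → remainder 0, stop. gcd = 11 (last nonzero row E).
So gcd(319, 209) = 11, with Bézout identity 2·319 − 3·209 = 11. Containment (⊇): the Bézout identity exhibits 11 as an element of (319, 209), giving (11) ⊆ (319, 209). Containment (⊆): since 11 | 319 and 11 | 209 (319 = 11·29, 209 = 11·19), every Z-linear combination of 319 and 209 is divisible by 11, so (319, 209) ⊆ (11). Therefore (319, 209) = (11), d = 11.

Final answer: (319, 209) = (11); d = 11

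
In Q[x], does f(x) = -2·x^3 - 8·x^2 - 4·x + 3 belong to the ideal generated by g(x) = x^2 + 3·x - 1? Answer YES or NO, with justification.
NO

In Q[x] the ideal (g) consists of all multiples of g, so f ∈ (g) iff g | f, i.e. iff the remainder of f on division by g is 0. Divide f by g (g is monic, so eliminate the leading term of the running remainder at each step):
  leading term -2·x^3: subtract (-2·x)·g(x) = -2·x^3 - 6·x^2 + 2·x, leaving -2·x^2 - 6·x + 3
  leading term -2·x^2: subtract (-2)·g(x) = -2·x^2 - 6·x + 2, leaving 1
The remainder r(x) = 1 ≠ 0 (and deg r < deg g), so g ∤ f, i.e. f ∉ (g).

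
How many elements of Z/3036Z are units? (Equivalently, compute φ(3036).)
An element a ∈ Z/3036Z is a unit iff gcd(a, 3036) = 1, so the number of units is φ(3036). φ is multiplicative, with φ(p^e) = p^e − p^(e−1). Factorise 3036 = 2^2 · 3 · 11 · 23. Then
  φ(3036) = (2^2 − 2^1) · (3 − 1) · (11 − 1) · (23 − 1) = 2 · 2 · 10 · 22 = 880.

Final answer: Z/3036Z has φ(3036) = 880 units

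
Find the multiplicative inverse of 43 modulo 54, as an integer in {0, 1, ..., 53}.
Apply the extended Euclidean algorithm to (54, 43), tracking rows (r, s, t) with s·54 + t·43 = r. Each division r_prev = q·r_cur + r_new produces the new row as (previous row) − q·(current row):
  row A: (54, 1, 0)   [1·54 + 0·43 = 54]
  row B: (43, 0, 1)   [0·54 + 1·43 = 43]
  54 = 1·43 + 11   → row C = row A − 1·row B = (11, 1, −1)   [check: 1·54 − 1·43 = 11]
  43 = 3·11 + 10   → row D = row B − 3·row C = (10, −3, 4)   [check: −3·54 + 4·43 = 10]
  11 = 1·10 + 1   → row E = row C − 1·row D = (1, 4, −5)   [check: 4·54 − 5·43 = 1]
  10 = 10·1 + 0   → remainder 0, stop. gcd = 1 (last nonzero row E).
The gcd is 1, so 43 is invertible mod 54. The last nonzero row gives 4·54 − 5·43 = 1, so t = −5. So 43^(−1) ≡ −5 ≡ 49 (mod 54). Verify: 43 · 49 = 2107 ≡ 1 (mod 54). ✓

Final answer: 43^(−1) ≡ 49 (mod 54)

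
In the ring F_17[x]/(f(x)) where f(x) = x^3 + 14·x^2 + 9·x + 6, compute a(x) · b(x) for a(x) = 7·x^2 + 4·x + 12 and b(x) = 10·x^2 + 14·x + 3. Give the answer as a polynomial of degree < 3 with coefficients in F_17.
Multiply as integer polynomials: a · b = 70·x^4 + 138·x^3 + 197·x^2 + 180·x + 36. Reducing coefficients mod 17: a · b ≡ 2·x^4 + 2·x^3 + 10·x^2 + 10·x + 2. Now divide by f(x) = x^3 + 14·x^2 + 9·x + 6 in F_17[x], eliminating the leading term at each step:
  leading term 2·x^4: subtract (2·x)·f(x) = 2·x^4 + 11·x^3 + x^2 + 12·x, leaving 8·x^3 + 9·x^2 + 15·x + 2 (coefficients mod 17)
  leading term 8·x^3: subtract (8)·f(x) = 8·x^3 + 10·x^2 + 4·x + 14, leaving 16·x^2 + 11·x + 5 (coefficients mod 17)
The degree is now < 3, so this is the remainder. Hence a · b ≡ 16·x^2 + 11·x + 5 in F_17[x]/(f).

Final answer: a · b ≡ 16·x^2 + 11·x + 5 (mod f(x))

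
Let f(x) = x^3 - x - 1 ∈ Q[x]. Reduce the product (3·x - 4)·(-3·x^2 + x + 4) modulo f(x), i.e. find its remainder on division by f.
First multiply in Q[x] without reducing: a · b = -9·x^3 + 15·x^2 + 8·x - 16. Now divide by f(x) = x^3 - x - 1, eliminating the leading term at each step:
  leading term -9·x^3: subtract (-9)·f(x) = -9·x^3 + 9·x + 9, leaving 15·x^2 - x - 25
The degree is now < 3, so this is the remainder. Hence a · b ≡ 15·x^2 - x - 25 in Q[x]/(f).

Final answer: a · b ≡ 15·x^2 - x - 25 (mod f(x))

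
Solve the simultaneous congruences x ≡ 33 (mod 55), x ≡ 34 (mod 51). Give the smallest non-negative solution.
The moduli 55, 51 are pairwise coprime, so by the CRT there is a unique solution mod 55·51 = 2805.
Solve by successive substitution. Start with x ≡ 33 (mod 55).
  Combine with x ≡ 34 (mod 51): write x = 33 + 55·t and require 33 + 55·t ≡ 34 (mod 51), i.e. 55·t ≡ 34 − 33 ≡ 1 (mod 51). Since 55^(−1) ≡ 13 (mod 51) (55 ≡ 4 (mod 51)), t ≡ 13·1 ≡ 13 (mod 51). So x ≡ 33 + 55·13 = 748 (mod 2805).
Unique solution in [0, 2805): x = 748.

Final answer: x ≡ 748 (mod 2805); the representative in [0, 2805) is 748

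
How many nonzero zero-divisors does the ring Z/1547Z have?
Z/1547Z has 394 nonzero zero-divisors

In Z/1547Z each nonzero element is either a unit (gcd with 1547 is 1) or a zero-divisor (gcd > 1). The number of units is φ(1547): factorise 1547 = 7 · 13 · 17, so φ(1547) = (7 − 1) · (13 − 1) · (17 − 1) = 6 · 12 · 16 = 1152. The nonzero elements number 1547 − 1 = 1546. Hence the nonzero zero-divisors number 1546 − 1152 = 394.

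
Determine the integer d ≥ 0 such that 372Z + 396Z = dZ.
In the PID Z, (a, b) is generated by gcd(a, b). Compute gcd(396, 372) with the extended Euclidean algorithm, tracking rows (r, s, t) with s·396 + t·372 = r:
  row A: (396, 1, 0)   [1·396 + 0·372 = 396]
  row B: (372, 0, 1)   [0·396 + 1·372 = 372]
  396 = 1·372 + 24   → row C = row A − 1·row B = (24, 1, −1)   [check: 1·396 − 1·372 = 24]
  372 = 15·24 + 12   → row D = row B − 15·row C = (12, −15, 16)   [check: −15·396 + 16·372 = 12]
  24 = 2·12 + 0   → remainder 0, stop. gcd = 12 (last nonzero row D).
So gcd(372, 396) = 12, with Bézout identity −15·396 + 16·372 = 12. Containment (⊇): the Bézout identity exhibits 12 as an element of (372, 396), giving (12) ⊆ (372, 396). Containment (⊆): since 12 | 372 and 12 | 396 (372 = 12·31, 396 = 12·33), every Z-linear combination of 372 and 396 is divisible by 12, so (372, 396) ⊆ (12). Therefore (372, 396) = (12), d = 12.

Final answer: (372, 396) = (12); d = 12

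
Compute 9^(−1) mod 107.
9^(−1) ≡ 12 (mod 107)

Apply the extended Euclidean algorithm to (107, 9), tracking rows (r, s, t) with s·107 + t·9 = r. Each division r_prev = q·r_cur + r_new produces the new row as (previous row) − q·(current row):
  row A: (107, 1, 0)   [1·107 + 0·9 = 107]
  row B: (9, 0, 1)   [0·107 + 1·9 = 9]
  107 = 11·9 + 8   → row C = row A − 11·row B = (8, 1, −11)   [check: 1·107 − 11·9 = 8]
  9 = 1·8 + 1   → row D = row B − 1·row C = (1, −1, 12)   [check: −1·107 + 12·9 = 1]
  8 = 8·1 + 0   → remainder 0, stop. gcd = 1 (last nonzero row D).
The gcd is 1, so 9 is invertible mod 107. The last nonzero row gives −1·107 + 12·9 = 1, so t = 12. So 9^(−1) ≡ 12 (mod 107). Verify: 9 · 12 = 108 ≡ 1 (mod 107). ✓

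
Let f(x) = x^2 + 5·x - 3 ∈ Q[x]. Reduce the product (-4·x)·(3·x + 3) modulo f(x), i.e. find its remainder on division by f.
First multiply in Q[x] without reducing: a · b = -12·x^2 - 12·x. Now divide by f(x) = x^2 + 5·x - 3, eliminating the leading term at each step:
  leading term -12·x^2: subtract (-12)·f(x) = -12·x^2 - 60·x + 36, leaving 48·x - 36
The degree is now < 2, so this is the remainder. Hence a · b ≡ 48·x - 36 in Q[x]/(f).

Final answer: a · b ≡ 48·x - 36 (mod f(x))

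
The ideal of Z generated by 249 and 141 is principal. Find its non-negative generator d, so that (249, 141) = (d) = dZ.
(249, 141) = (3); d = 3

In the PID Z, (a, b) is generated by gcd(a, b). Compute gcd(249, 141) with the extended Euclidean algorithm, tracking rows (r, s, t) with s·249 + t·141 = r:
  row A: (249, 1, 0)   [1·249 + 0·141 = 249]
  row B: (141, 0, 1)   [0·249 + 1·141 = 141]
  249 = 1·141 + 108   → row C = row A − 1·row B = (108, 1, −1)   [check: 1·249 − 1·141 = 108]
  141 = 1·108 + 33   → row D = row B − 1·row C = (33, −1, 2)   [check: −1·249 + 2·141 = 33]
  108 = 3·33 + 9   → row E = row C − 3·row D = (9, 4, −7)   [check: 4·249 − 7·141 = 9]
  33 = 3·9 + 6   → row F = row D − 3·row E = (6, −13, 23)   [check: −13·249 + 23·141 = 6]
  9 = 1·6 + 3   → row G = row E − 1·row F = (3, 17, −30)   [check: 17·249 − 30·141 = 3]
  6 = 2·3 + 0   → remainder 0, stop. gcd = 3 (last nonzero row G).
So gcd(249, 141) = 3, with Bézout identity 17·249 − 30·141 = 3. Containment (⊇): the Bézout identity exhibits 3 as an element of (249, 141), giving (3) ⊆ (249, 141). Containment (⊆): since 3 | 249 and 3 | 141 (249 = 3·83, 141 = 3·47), every Z-linear combination of 249 and 141 is divisible by 3, so (249, 141) ⊆ (3). Therefore (249, 141) = (3), d = 3.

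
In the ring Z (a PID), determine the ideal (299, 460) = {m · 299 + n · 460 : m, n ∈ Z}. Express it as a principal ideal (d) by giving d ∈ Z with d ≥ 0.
In the PID Z, (a, b) is generated by gcd(a, b). Compute gcd(460, 299) with the extended Euclidean algorithm, tracking rows (r, s, t) with s·460 + t·299 = r:
  row A: (460, 1, 0)   [1·460 + 0·299 = 460]
  row B: (299, 0, 1)   [0·460 + 1·299 = 299]
  460 = 1·299 + 161   → row C = row A − 1·row B = (161, 1, −1)   [check: 1·460 − 1·299 = 161]
  299 = 1·161 + 138   → row D = row B − 1·row C = (138, −1, 2)   [check: −1·460 + 2·299 = 138]
  161 = 1·138 + 23   → row E = row C − 1·row D = (23, 2, −3)   [check: 2·460 − 3·299 = 23]
  138 = 6·23 + 0   → remainder 0, stop. gcd = 23 (last nonzero row E).
So gcd(299, 460) = 23, with Bézout identity 2·460 − 3·299 = 23. Containment (⊇): the Bézout identity exhibits 23 as an element of (299, 460), giving (23) ⊆ (299, 460). Containment (⊆): since 23 | 299 and 23 | 460 (299 = 23·13, 460 = 23·20), every Z-linear combination of 299 and 460 is divisible by 23, so (299, 460) ⊆ (23). Therefore (299, 460) = (23), d = 23.

Final answer: (299, 460) = (23); d = 23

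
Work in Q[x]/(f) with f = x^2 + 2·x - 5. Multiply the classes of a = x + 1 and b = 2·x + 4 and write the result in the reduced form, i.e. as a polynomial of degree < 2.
First multiply in Q[x] without reducing: a · b = 2·x^2 + 6·x + 4. Now divide by f(x) = x^2 + 2·x - 5, eliminating the leading term at each step:
  leading term 2·x^2: subtract (2)·f(x) = 2·x^2 + 4·x - 10, leaving 2·x + 14
The degree is now < 2, so this is the remainder. Hence a · b ≡ 2·x + 14 in Q[x]/(f).

Final answer: a · b ≡ 2·x + 14 (mod f(x))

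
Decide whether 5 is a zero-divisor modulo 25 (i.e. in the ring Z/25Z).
gcd(5, 25) = 5 > 1, so 5 is not a unit in Z/25Z. In Z/nZ every nonzero non-unit is a zero-divisor: explicitly, take b = 25/gcd = 5 ≠ 0 (mod 25); then 5·5 = 25 = 1·25, i.e. 5·5 ≡ 0 (mod 25). So 5 is a zero-divisor.

Final answer: YES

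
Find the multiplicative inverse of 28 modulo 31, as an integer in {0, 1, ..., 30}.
Apply the extended Euclidean algorithm to (31, 28), tracking rows (r, s, t) with s·31 + t·28 = r. Each division r_prev = q·r_cur + r_new produces the new row as (previous row) − q·(current row):
  row A: (31, 1, 0)   [1·31 + 0·28 = 31]
  row B: (28, 0, 1)   [0·31 + 1·28 = 28]
  31 = 1·28 + 3   → row C = row A − 1·row B = (3, 1, −1)   [check: 1·31 − 1·28 = 3]
  28 = 9·3 + 1   → row D = row B − 9·row C = (1, −9, 10)   [check: −9·31 + 10·28 = 1]
  3 = 3·1 + 0   → remainder 0, stop. gcd = 1 (last nonzero row D).
The gcd is 1, so 28 is invertible mod 31. The last nonzero row gives −9·31 + 10·28 = 1, so t = 10. So 28^(−1) ≡ 10 (mod 31). Verify: 28 · 10 = 280 ≡ 1 (mod 31). ✓

Final answer: 28^(−1) ≡ 10 (mod 31)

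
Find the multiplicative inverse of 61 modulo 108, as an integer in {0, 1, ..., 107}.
Apply the extended Euclidean algorithm to (108, 61), tracking rows (r, s, t) with s·108 + t·61 = r. Each division r_prev = q·r_cur + r_new produces the new row as (previous row) − q·(current row):
  row A: (108, 1, 0)   [1·108 + 0·61 = 108]
  row B: (61, 0, 1)   [0·108 + 1·61 = 61]
  108 = 1·61 + 47   → row C = row A − 1·row B = (47, 1, −1)   [check: 1·108 − 1·61 = 47]
  61 = 1·47 + 14   → row D = row B − 1·row C = (14, −1, 2)   [check: −1·108 + 2·61 = 14]
  47 = 3·14 + 5   → row E = row C − 3·row D = (5, 4, −7)   [check: 4·108 − 7·61 = 5]
  14 = 2·5 + 4   → row F = row D − 2·row E = (4, −9, 16)   [check: −9·108 + 16·61 = 4]
  5 = 1·4 + 1   → row G = row E − 1·row F = (1, 13, −23)   [check: 13·108 − 23·61 = 1]
  4 = 4·1 + 0   → remainder 0, stop. gcd = 1 (last nonzero row G).
The gcd is 1, so 61 is invertible mod 108. The last nonzero row gives 13·108 − 23·61 = 1, so t = −23. So 61^(−1) ≡ −23 ≡ 85 (mod 108). Verify: 61 · 85 = 5185 ≡ 1 (mod 108). ✓

Final answer: 61^(−1) ≡ 85 (mod 108)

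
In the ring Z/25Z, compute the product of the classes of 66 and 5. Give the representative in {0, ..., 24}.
Reduce the factors first: 66 ≡ 16 (mod 25), so 66 · 5 ≡ 16 · 5 (mod 25). 16 · 5 = 80. Dividing by 25: 80 = 3·25 + 5. So (66 · 5) mod 25 = 5.

Final answer: 5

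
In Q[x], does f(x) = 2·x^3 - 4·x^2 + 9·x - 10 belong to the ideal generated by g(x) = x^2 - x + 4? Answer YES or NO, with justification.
NO

In Q[x] the ideal (g) consists of all multiples of g, so f ∈ (g) iff g | f, i.e. iff the remainder of f on division by g is 0. Divide f by g (g is monic, so eliminate the leading term of the running remainder at each step):
  leading term 2·x^3: subtract (2·x)·g(x) = 2·x^3 - 2·x^2 + 8·x, leaving -2·x^2 + x - 10
  leading term -2·x^2: subtract (-2)·g(x) = -2·x^2 + 2·x - 8, leaving -x - 2
The remainder r(x) = -x - 2 ≠ 0 (and deg r < deg g), so g ∤ f, i.e. f ∉ (g).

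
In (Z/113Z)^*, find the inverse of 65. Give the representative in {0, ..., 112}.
Apply the extended Euclidean algorithm to (113, 65), tracking rows (r, s, t) with s·113 + t·65 = r. Each division r_prev = q·r_cur + r_new produces the new row as (previous row) − q·(current row):
  row A: (113, 1, 0)   [1·113 + 0·65 = 113]
  row B: (65, 0, 1)   [0·113 + 1·65 = 65]
  113 = 1·65 + 48   → row C = row A − 1·row B = (48, 1, −1)   [check: 1·113 − 1·65 = 48]
  65 = 1·48 + 17   → row D = row B − 1·row C = (17, −1, 2)   [check: −1·113 + 2·65 = 17]
  48 = 2·17 + 14   → row E = row C − 2·row D = (14, 3, −5)   [check: 3·113 − 5·65 = 14]
  17 = 1·14 + 3   → row F = row D − 1·row E = (3, −4, 7)   [check: −4·113 + 7·65 = 3]
  14 = 4·3 + 2   → row G = row E − 4·row F = (2, 19, −33)   [check: 19·113 − 33·65 = 2]
  3 = 1·2 + 1   → row H = row F − 1·row G = (1, −23, 40)   [check: −23·113 + 40·65 = 1]
  2 = 2·1 + 0   → remainder 0, stop. gcd = 1 (last nonzero row H).
The gcd is 1, so 65 is invertible mod 113. The last nonzero row gives −23·113 + 40·65 = 1, so t = 40. So 65^(−1) ≡ 40 (mod 113). Verify: 65 · 40 = 2600 ≡ 1 (mod 113). ✓

Final answer: 65^(−1) ≡ 40 (mod 113)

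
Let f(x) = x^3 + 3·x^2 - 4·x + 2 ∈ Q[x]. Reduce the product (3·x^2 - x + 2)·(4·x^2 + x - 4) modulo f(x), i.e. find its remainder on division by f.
a · b ≡ 154·x^2 - 166·x + 66 (mod f(x))

First multiply in Q[x] without reducing: a · b = 12·x^4 - x^3 - 5·x^2 + 6·x - 8. Now divide by f(x) = x^3 + 3·x^2 - 4·x + 2, eliminating the leading term at each step:
  leading term 12·x^4: subtract (12·x)·f(x) = 12·x^4 + 36·x^3 - 48·x^2 + 24·x, leaving -37·x^3 + 43·x^2 - 18·x - 8
  leading term -37·x^3: subtract (-37)·f(x) = -37·x^3 - 111·x^2 + 148·x - 74, leaving 154·x^2 - 166·x + 66
The degree is now < 3, so this is the remainder. Hence a · b ≡ 154·x^2 - 166·x + 66 in Q[x]/(f).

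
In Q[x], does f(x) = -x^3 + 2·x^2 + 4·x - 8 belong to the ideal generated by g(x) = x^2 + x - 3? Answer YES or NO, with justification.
NO

In Q[x] the ideal (g) consists of all multiples of g, so f ∈ (g) iff g | f, i.e. iff the remainder of f on division by g is 0. Divide f by g (g is monic, so eliminate the leading term of the running remainder at each step):
  leading term -x^3: subtract (-x)·g(x) = -x^3 - x^2 + 3·x, leaving 3·x^2 + x - 8
  leading term 3·x^2: subtract (3)·g(x) = 3·x^2 + 3·x - 9, leaving 1 - 2·x
The remainder r(x) = 1 - 2·x ≠ 0 (and deg r < deg g), so g ∤ f, i.e. f ∉ (g).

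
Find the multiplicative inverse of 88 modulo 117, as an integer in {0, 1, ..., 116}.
88^(−1) ≡ 4 (mod 117)

Apply the extended Euclidean algorithm to (117, 88), tracking rows (r, s, t) with s·117 + t·88 = r. Each division r_prev = q·r_cur + r_new produces the new row as (previous row) − q·(current row):
  row A: (117, 1, 0)   [1·117 + 0·88 = 117]
  row B: (88, 0, 1)   [0·117 + 1·88 = 88]
  117 = 1·88 + 29   → row C = row A − 1·row B = (29, 1, −1)   [check: 1·117 − 1·88 = 29]
  88 = 3·29 + 1   → row D = row B − 3·row C = (1, −3, 4)   [check: −3·117 + 4·88 = 1]
  29 = 29·1 + 0   → remainder 0, stop. gcd = 1 (last nonzero row D).
The gcd is 1, so 88 is invertible mod 117. The last nonzero row gives −3·117 + 4·88 = 1, so t = 4. So 88^(−1) ≡ 4 (mod 117). Verify: 88 · 4 = 352 ≡ 1 (mod 117). ✓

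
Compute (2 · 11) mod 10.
Reduce the factors first: 11 ≡ 1 (mod 10), so 2 · 11 ≡ 2 · 1 (mod 10). 2 · 1 = 2. Dividing by 10: 2 = 0·10 + 2. So (2 · 11) mod 10 = 2.

Final answer: 2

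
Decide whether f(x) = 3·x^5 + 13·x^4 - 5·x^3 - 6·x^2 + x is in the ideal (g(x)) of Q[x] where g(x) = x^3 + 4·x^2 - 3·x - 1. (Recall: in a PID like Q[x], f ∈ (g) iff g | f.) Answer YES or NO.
NO

In Q[x] the ideal (g) consists of all multiples of g, so f ∈ (g) iff g | f, i.e. iff the remainder of f on division by g is 0. Divide f by g (g is monic, so eliminate the leading term of the running remainder at each step):
  leading term 3·x^5: subtract (3·x^2)·g(x) = 3·x^5 + 12·x^4 - 9·x^3 - 3·x^2, leaving x^4 + 4·x^3 - 3·x^2 + x
  leading term x^4: subtract (x)·g(x) = x^4 + 4·x^3 - 3·x^2 - x, leaving 2·x
The remainder r(x) = 2·x ≠ 0 (and deg r < deg g), so g ∤ f, i.e. f ∉ (g).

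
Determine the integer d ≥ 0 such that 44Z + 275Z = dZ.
In the PID Z, (a, b) is generated by gcd(a, b). Compute gcd(275, 44) with the extended Euclidean algorithm, tracking rows (r, s, t) with s·275 + t·44 = r:
  row A: (275, 1, 0)   [1·275 + 0·44 = 275]
  row B: (44, 0, 1)   [0·275 + 1·44 = 44]
  275 = 6·44 + 11   → row C = row A − 6·row B = (11, 1, −6)   [check: 1·275 − 6·44 = 11]
  44 = 4·11 + 0   → remainder 0, stop. gcd = 11 (last nonzero row C).
So gcd(44, 275) = 11, with Bézout identity 1·275 − 6·44 = 11. Containment (⊇): the Bézout identity exhibits 11 as an element of (44, 275), giving (11) ⊆ (44, 275). Containment (⊆): since 11 | 44 and 11 | 275 (44 = 11·4, 275 = 11·25), every Z-linear combination of 44 and 275 is divisible by 11, so (44, 275) ⊆ (11). Therefore (44, 275) = (11), d = 11.

Final answer: (44, 275) = (11); d = 11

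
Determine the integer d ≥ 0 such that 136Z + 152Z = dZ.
(136, 152) = (8); d = 8

In the PID Z, (a, b) is generated by gcd(a, b). Compute gcd(152, 136) with the extended Euclidean algorithm, tracking rows (r, s, t) with s·152 + t·136 = r:
  row A: (152, 1, 0)   [1·152 + 0·136 = 152]
  row B: (136, 0, 1)   [0·152 + 1·136 = 136]
  152 = 1·136 + 16   → row C = row A − 1·row B = (16, 1, −1)   [check: 1·152 − 1·136 = 16]
  136 = 8·16 + 8   → row D = row B − 8·row C = (8, −8, 9)   [check: −8·152 + 9·136 = 8]
  16 = 2·8 + 0   → remainder 0, stop. gcd = 8 (last nonzero row D).
So gcd(136, 152) = 8, with Bézout identity −8·152 + 9·136 = 8. Containment (⊇): the Bézout identity exhibits 8 as an element of (136, 152), giving (8) ⊆ (136, 152). Containment (⊆): since 8 | 136 and 8 | 152 (136 = 8·17, 152 = 8·19), every Z-linear combination of 136 and 152 is divisible by 8, so (136, 152) ⊆ (8). Therefore (136, 152) = (8), d = 8.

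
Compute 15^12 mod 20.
5

Use repeated squaring. Binary(12) = 1100. Walk through the bits of the exponent 12 left-to-right: at each bit after the leading one, square the running value, then multiply by 15 if the bit is 1 (always reducing mod 20):
  bit 1 = 1 (leading): start with 15.
  bit 2 = 1: square 15^2 = 225 ≡ 5; bit is 1, so multiply 5·15 = 75 ≡ 15 (mod 20).
  bit 3 = 0: square 15^2 = 225 ≡ 5 (mod 20).
  bit 4 = 0: square 5^2 = 25 ≡ 5 (mod 20).
Final value: 15^12 ≡ 5 (mod 20).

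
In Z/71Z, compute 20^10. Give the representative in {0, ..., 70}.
48

Use repeated squaring. Binary(10) = 1010. Walk through the bits of the exponent 10 left-to-right: at each bit after the leading one, square the running value, then multiply by 20 if the bit is 1 (always reducing mod 71):
  bit 1 = 1 (leading): start with 20.
  bit 2 = 0: square 20^2 = 400 ≡ 45 (mod 71).
  bit 3 = 1: square 45^2 = 2025 ≡ 37; bit is 1, so multiply 37·20 = 740 ≡ 30 (mod 71).
  bit 4 = 0: square 30^2 = 900 ≡ 48 (mod 71).
Final value: 20^10 ≡ 48 (mod 71).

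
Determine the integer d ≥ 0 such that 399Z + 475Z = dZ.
(399, 475) = (19); d = 19

In the PID Z, (a, b) is generated by gcd(a, b). Compute gcd(475, 399) with the extended Euclidean algorithm, tracking rows (r, s, t) with s·475 + t·399 = r:
  row A: (475, 1, 0)   [1·475 + 0·399 = 475]
  row B: (399, 0, 1)   [0·475 + 1·399 = 399]
  475 = 1·399 + 76   → row C = row A − 1·row B = (76, 1, −1)   [check: 1·475 − 1·399 = 76]
  399 = 5·76 + 19   → row D = row B − 5·row C = (19, −5, 6)   [check: −5·475 + 6·399 = 19]
  76 = 4·19 + 0   → remainder 0, stop. gcd = 19 (last nonzero row D).
So gcd(399, 475) = 19, with Bézout identity −5·475 + 6·399 = 19. Containment (⊇): the Bézout identity exhibits 19 as an element of (399, 475), giving (19) ⊆ (399, 475). Containment (⊆): since 19 | 399 and 19 | 475 (399 = 19·21, 475 = 19·25), every Z-linear combination of 399 and 475 is divisible by 19, so (399, 475) ⊆ (19). Therefore (399, 475) = (19), d = 19.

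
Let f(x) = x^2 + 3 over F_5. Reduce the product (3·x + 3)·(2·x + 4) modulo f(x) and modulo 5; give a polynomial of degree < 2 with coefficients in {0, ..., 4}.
a · b ≡ 3·x + 4 (mod f(x))

Multiply as integer polynomials: a · b = 6·x^2 + 18·x + 12. Reducing coefficients mod 5: a · b ≡ x^2 + 3·x + 2. Now divide by f(x) = x^2 + 3 in F_5[x], eliminating the leading term at each step:
  leading term x^2: subtract (1)·f(x) = x^2 + 3, leaving 3·x + 4 (coefficients mod 5)
The degree is now < 2, so this is the remainder. Hence a · b ≡ 3·x + 4 in F_5[x]/(f).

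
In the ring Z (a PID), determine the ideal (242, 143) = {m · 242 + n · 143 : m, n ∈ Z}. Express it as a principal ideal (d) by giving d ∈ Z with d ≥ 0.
(242, 143) = (11); d = 11

In the PID Z, (a, b) is generated by gcd(a, b). Compute gcd(242, 143) with the extended Euclidean algorithm, tracking rows (r, s, t) with s·242 + t·143 = r:
  row A: (242, 1, 0)   [1·242 + 0·143 = 242]
  row B: (143, 0, 1)   [0·242 + 1·143 = 143]
  242 = 1·143 + 99   → row C = row A − 1·row B = (99, 1, −1)   [check: 1·242 − 1·143 = 99]
  143 = 1·99 + 44   → row D = row B − 1·row C = (44, −1, 2)   [check: −1·242 + 2·143 = 44]
  99 = 2·44 + 11   → row E = row C − 2·row D = (11, 3, −5)   [check: 3·242 − 5·143 = 11]
  44 = 4·11 + 0   → remainder 0, stop. gcd = 11 (last nonzero row E).
So gcd(242, 143) = 11, with Bézout identity 3·242 − 5·143 = 11. Containment (⊇): the Bézout identity exhibits 11 as an element of (242, 143), giving (11) ⊆ (242, 143). Containment (⊆): since 11 | 242 and 11 | 143 (242 = 11·22, 143 = 11·13), every Z-linear combination of 242 and 143 is divisible by 11, so (242, 143) ⊆ (11). Therefore (242, 143) = (11), d = 11.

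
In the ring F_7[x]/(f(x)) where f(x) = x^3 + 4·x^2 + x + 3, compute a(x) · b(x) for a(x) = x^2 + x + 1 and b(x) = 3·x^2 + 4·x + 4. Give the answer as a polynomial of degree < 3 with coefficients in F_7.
Multiply as integer polynomials: a · b = 3·x^4 + 7·x^3 + 11·x^2 + 8·x + 4. Reducing coefficients mod 7: a · b ≡ 3·x^4 + 4·x^2 + x + 4. Now divide by f(x) = x^3 + 4·x^2 + x + 3 in F_7[x], eliminating the leading term at each step:
  leading term 3·x^4: subtract (3·x)·f(x) = 3·x^4 + 5·x^3 + 3·x^2 + 2·x, leaving 2·x^3 + x^2 + 6·x + 4 (coefficients mod 7)
  leading term 2·x^3: subtract (2)·f(x) = 2·x^3 + x^2 + 2·x + 6, leaving 4·x + 5 (coefficients mod 7)
The degree is now < 3, so this is the remainder. Hence a · b ≡ 4·x + 5 in F_7[x]/(f).

Final answer: a · b ≡ 4·x + 5 (mod f(x))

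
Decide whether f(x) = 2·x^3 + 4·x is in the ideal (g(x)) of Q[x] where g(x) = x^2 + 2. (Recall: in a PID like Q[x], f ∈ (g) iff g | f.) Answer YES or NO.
YES

In Q[x] the ideal (g) consists of all multiples of g, so f ∈ (g) iff g | f, i.e. iff the remainder of f on division by g is 0. Divide f by g (g is monic, so eliminate the leading term of the running remainder at each step):
  leading term 2·x^3: subtract (2·x)·g(x) = 2·x^3 + 4·x, leaving 0
The remainder is 0, so f(x) = g(x) · h(x) with h(x) = 2·x. Hence g | f, i.e. f ∈ (g).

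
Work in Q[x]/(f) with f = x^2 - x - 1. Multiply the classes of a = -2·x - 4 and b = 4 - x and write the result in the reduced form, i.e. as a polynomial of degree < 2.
a · b ≡ -2·x - 14 (mod f(x))

First multiply in Q[x] without reducing: a · b = 2·x^2 - 4·x - 16. Now divide by f(x) = x^2 - x - 1, eliminating the leading term at each step:
  leading term 2·x^2: subtract (2)·f(x) = 2·x^2 - 2·x - 2, leaving -2·x - 14
The degree is now < 2, so this is the remainder. Hence a · b ≡ -2·x - 14 in Q[x]/(f).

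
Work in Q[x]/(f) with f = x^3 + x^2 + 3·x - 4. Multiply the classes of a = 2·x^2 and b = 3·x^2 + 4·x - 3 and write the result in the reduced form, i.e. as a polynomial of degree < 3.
First multiply in Q[x] without reducing: a · b = 6·x^4 + 8·x^3 - 6·x^2. Now divide by f(x) = x^3 + x^2 + 3·x - 4, eliminating the leading term at each step:
  leading term 6·x^4: subtract (6·x)·f(x) = 6·x^4 + 6·x^3 + 18·x^2 - 24·x, leaving 2·x^3 - 24·x^2 + 24·x
  leading term 2·x^3: subtract (2)·f(x) = 2·x^3 + 2·x^2 + 6·x - 8, leaving -26·x^2 + 18·x + 8
The degree is now < 3, so this is the remainder. Hence a · b ≡ -26·x^2 + 18·x + 8 in Q[x]/(f).

Final answer: a · b ≡ -26·x^2 + 18·x + 8 (mod f(x))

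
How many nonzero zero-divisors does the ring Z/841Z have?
Z/841Z has 28 nonzero zero-divisors

In Z/841Z each nonzero element is either a unit (gcd with 841 is 1) or a zero-divisor (gcd > 1). The number of units is φ(841): factorise 841 = 29^2, so φ(841) = (29^2 − 29^1) = 812 = 812. The nonzero elements number 841 − 1 = 840. Hence the nonzero zero-divisors number 840 − 812 = 28.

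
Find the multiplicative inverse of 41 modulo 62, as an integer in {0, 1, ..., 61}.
Apply the extended Euclidean algorithm to (62, 41), tracking rows (r, s, t) with s·62 + t·41 = r. Each division r_prev = q·r_cur + r_new produces the new row as (previous row) − q·(current row):
  row A: (62, 1, 0)   [1·62 + 0·41 = 62]
  row B: (41, 0, 1)   [0·62 + 1·41 = 41]
  62 = 1·41 + 21   → row C = row A − 1·row B = (21, 1, −1)   [check: 1·62 − 1·41 = 21]
  41 = 1·21 + 20   → row D = row B − 1·row C = (20, −1, 2)   [check: −1·62 + 2·41 = 20]
  21 = 1·20 + 1   → row E = row C − 1·row D = (1, 2, −3)   [check: 2·62 − 3·41 = 1]
  20 = 20·1 + 0   → remainder 0, stop. gcd = 1 (last nonzero row E).
The gcd is 1, so 41 is invertible mod 62. The last nonzero row gives 2·62 − 3·41 = 1, so t = −3. So 41^(−1) ≡ −3 ≡ 59 (mod 62). Verify: 41 · 59 = 2419 ≡ 1 (mod 62). ✓

Final answer: 41^(−1) ≡ 59 (mod 62)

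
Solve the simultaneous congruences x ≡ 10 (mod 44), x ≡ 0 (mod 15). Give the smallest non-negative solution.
x ≡ 450 (mod 660); the representative in [0, 660) is 450

The moduli 44, 15 are pairwise coprime, so by the CRT there is a unique solution mod 44·15 = 660.
Solve by successive substitution. Start with x ≡ 10 (mod 44).
  Combine with x ≡ 0 (mod 15): write x = 10 + 44·t and require 10 + 44·t ≡ 0 (mod 15), i.e. 44·t ≡ 0 − 10 ≡ 5 (mod 15). Since 44^(−1) ≡ 14 (mod 15) (44 ≡ 14 (mod 15)), t ≡ 14·5 ≡ 10 (mod 15). So x ≡ 10 + 44·10 = 450 (mod 660).
Unique solution in [0, 660): x = 450.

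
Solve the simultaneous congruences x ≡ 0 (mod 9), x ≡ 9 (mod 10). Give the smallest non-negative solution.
The moduli 9, 10 are pairwise coprime, so by the CRT there is a unique solution mod 9·10 = 90.
Solve by successive substitution. Start with x ≡ 0 (mod 9).
  Combine with x ≡ 9 (mod 10): write x = 9·t and require 9·t ≡ 9 (mod 10). Since 9^(−1) ≡ 9 (mod 10), t ≡ 9·9 ≡ 1 (mod 10). So x ≡ 9·1 = 9 (mod 90).
Unique solution in [0, 90): x = 9.

Final answer: x ≡ 9 (mod 90); the representative in [0, 90) is 9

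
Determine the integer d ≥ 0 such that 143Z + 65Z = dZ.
In the PID Z, (a, b) is generated by gcd(a, b). Compute gcd(143, 65) with the extended Euclidean algorithm, tracking rows (r, s, t) with s·143 + t·65 = r:
  row A: (143, 1, 0)   [1·143 + 0·65 = 143]
  row B: (65, 0, 1)   [0·143 + 1·65 = 65]
  143 = 2·65 + 13   → row C = row A − 2·row B = (13, 1, −2)   [check: 1·143 − 2·65 = 13]
  65 = 5·13 + 0   → remainder 0, stop. gcd = 13 (last nonzero row C).
So gcd(143, 65) = 13, with Bézout identity 1·143 − 2·65 = 13. Containment (⊇): the Bézout identity exhibits 13 as an element of (143, 65), giving (13) ⊆ (143, 65). Containment (⊆): since 13 | 143 and 13 | 65 (143 = 13·11, 65 = 13·5), every Z-linear combination of 143 and 65 is divisible by 13, so (143, 65) ⊆ (13). Therefore (143, 65) = (13), d = 13.

Final answer: (143, 65) = (13); d = 13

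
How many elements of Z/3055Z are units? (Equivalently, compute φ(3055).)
An element a ∈ Z/3055Z is a unit iff gcd(a, 3055) = 1, so the number of units is φ(3055). φ is multiplicative, with φ(p^e) = p^e − p^(e−1). Factorise 3055 = 5 · 13 · 47. Then
  φ(3055) = (5 − 1) · (13 − 1) · (47 − 1) = 4 · 12 · 46 = 2208.

Final answer: Z/3055Z has φ(3055) = 2208 units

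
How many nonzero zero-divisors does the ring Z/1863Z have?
In Z/1863Z each nonzero element is either a unit (gcd with 1863 is 1) or a zero-divisor (gcd > 1). The number of units is φ(1863): factorise 1863 = 3^4 · 23, so φ(1863) = (3^4 − 3^3) · (23 − 1) = 54 · 22 = 1188. The nonzero elements number 1863 − 1 = 1862. Hence the nonzero zero-divisors number 1862 − 1188 = 674.

Final answer: Z/1863Z has 674 nonzero zero-divisors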